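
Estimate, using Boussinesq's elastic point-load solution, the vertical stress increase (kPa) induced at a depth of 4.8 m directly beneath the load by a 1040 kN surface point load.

Δσ_z ≈ 21.6 kPa

Boussinesq vertical stress below a point load on an elastic half-space:
Δσ_z = 3P/(2πz²) · [1 + (r/z)²]^(−5/2)
r/z = 0/4.8 = 0; [1+(r/z)²]^(−5/2) = 1.
Δσ_z = 3×1040/(2π×4.8²) × 1 = 21.552 × 1 = 21.55 kPa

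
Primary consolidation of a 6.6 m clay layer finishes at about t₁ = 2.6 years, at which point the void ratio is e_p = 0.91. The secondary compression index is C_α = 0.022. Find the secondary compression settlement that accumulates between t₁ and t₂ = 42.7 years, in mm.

Secondary compression: S_s = C_α·H/(1+e_p)·log₁₀(t₂/t₁)
S_s = 0.022×6.6/(1+0.91)×log₁₀(42.7/2.6)
    = 0.07602 × 1.215 = 0.0924 m

S_s ≈ 92.4 mm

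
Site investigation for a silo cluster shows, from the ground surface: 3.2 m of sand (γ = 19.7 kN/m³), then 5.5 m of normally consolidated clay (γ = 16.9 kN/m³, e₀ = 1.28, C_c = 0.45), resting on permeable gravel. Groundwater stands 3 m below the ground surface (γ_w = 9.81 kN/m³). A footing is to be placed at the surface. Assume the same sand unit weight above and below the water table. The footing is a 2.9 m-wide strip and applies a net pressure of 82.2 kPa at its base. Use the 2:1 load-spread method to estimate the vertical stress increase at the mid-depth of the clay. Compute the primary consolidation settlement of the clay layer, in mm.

Mid-depth of clay below the ground surface: z = 3.2 + 5.5/2 = 5.95 m.
Total vertical stress at mid-clay: σ_v = 19.7×3.2 + 16.9×2.75 = 109.51 kPa.
Pore pressure: u = 9.81×(5.95 − 3) = 28.94 kPa.
Initial effective stress: σ'_0 = σ_v − u = 109.51 − 28.94 = 80.57 kPa.
Stress increase at mid-clay by the 2:1 spreading method:
Δσ = qB/(B+z) = 82.2×2.9/(2.9+5.95) = 26.936 kPa
Final effective stress: σ'_f = σ'_0 + Δσ = 80.57 + 26.936 = 107.51 kPa.
Normally consolidated clay, so the full stress increment lies on the virgin compression line:
S_c = C_c·H/(1+e₀)·log₁₀(σ'_f/σ'_0) = 0.45×5.5/(1+1.28)×log₁₀(107.51/80.57)
    = 1.0855 × 0.12528 = 0.136 m

S_c ≈ 136 mm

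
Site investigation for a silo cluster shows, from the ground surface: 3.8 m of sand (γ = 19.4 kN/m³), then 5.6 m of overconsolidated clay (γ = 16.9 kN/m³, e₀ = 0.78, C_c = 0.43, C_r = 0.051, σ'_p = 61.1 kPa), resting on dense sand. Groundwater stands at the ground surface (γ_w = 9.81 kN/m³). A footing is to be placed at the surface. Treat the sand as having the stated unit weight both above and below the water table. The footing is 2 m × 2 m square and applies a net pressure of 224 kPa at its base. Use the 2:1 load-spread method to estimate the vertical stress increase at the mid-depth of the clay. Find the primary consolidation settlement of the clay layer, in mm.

S_c ≈ 72.1 mm

Mid-depth of clay below the ground surface: z = 3.8 + 5.6/2 = 6.6 m.
Total vertical stress at mid-clay: σ_v = 19.4×3.8 + 16.9×2.8 = 121.04 kPa.
Pore pressure: u = 9.81×(6.6 − 0) = 64.746 kPa.
Initial effective stress: σ'_0 = σ_v − u = 121.04 − 64.746 = 56.294 kPa.
Stress increase at mid-clay by the 2:1 spreading method:
Δσ = qBL/((B+z)(L+z)) = 224×2×2/((2+6.6)(2+6.6)) = 12.115 kPa
Final effective stress: σ'_f = 56.294 + 12.115 = 68.409 kPa.
σ'_f = 68.409 > σ'_p = 61.1 kPa, so the stress path crosses the preconsolidation pressure — recompression up to σ'_p, then virgin compression beyond:
S_c = H/(1+e₀)·[C_r·log₁₀(σ'_p/σ'_0) + C_c·log₁₀(σ'_f/σ'_p)]
    = 5.6/1.78 × [0.051×log₁₀(61.1/56.294) + 0.43×log₁₀(68.409/61.1)]
    = 3.1461 × [0.0018145 + 0.021101] = 0.07209 m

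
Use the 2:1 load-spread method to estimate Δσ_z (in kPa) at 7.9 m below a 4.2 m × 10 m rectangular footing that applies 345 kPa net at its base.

Δσ_z ≈ 66.9 kPa

By the 2:1 method the load spreads at 1 horizontal : 2 vertical, so at depth z the loaded area has grown by z in each plan dimension:
Δσ = qBL/((B+z)(L+z)) = 345×4.2×10/((4.2+7.9)(10+7.9)) = 66.901 kPa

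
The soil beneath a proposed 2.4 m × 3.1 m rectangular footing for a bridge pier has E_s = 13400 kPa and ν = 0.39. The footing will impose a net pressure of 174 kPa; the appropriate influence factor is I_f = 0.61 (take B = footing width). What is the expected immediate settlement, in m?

Immediate (elastic) settlement: S_e = q·B·(1−ν²)/E_s · I_f.
S_e = 174 × 2.4 × (1 − 0.39²) / 13400 × 0.61
    = 174 × 2.4 × 0.8479 / 13400 × 0.61
    = 0.01612 m

S_e ≈ 0.0161 m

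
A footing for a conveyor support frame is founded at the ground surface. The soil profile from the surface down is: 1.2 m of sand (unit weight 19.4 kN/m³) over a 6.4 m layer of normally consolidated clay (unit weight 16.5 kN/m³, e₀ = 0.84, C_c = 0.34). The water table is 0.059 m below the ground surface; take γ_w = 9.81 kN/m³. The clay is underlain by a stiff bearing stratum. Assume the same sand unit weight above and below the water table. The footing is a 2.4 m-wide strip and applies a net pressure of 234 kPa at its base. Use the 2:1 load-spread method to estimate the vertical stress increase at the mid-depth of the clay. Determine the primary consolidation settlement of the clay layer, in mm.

S_c ≈ 638 mm

Mid-depth of clay below the ground surface: z = 1.2 + 6.4/2 = 4.4 m.
Total vertical stress at mid-clay: σ_v = 19.4×1.2 + 16.5×3.2 = 76.08 kPa.
Pore pressure: u = 9.81×(4.4 − 0.059) = 42.585 kPa.
Initial effective stress: σ'_0 = σ_v − u = 76.08 − 42.585 = 33.495 kPa.
Stress increase at mid-clay by the 2:1 spreading method:
Δσ = qB/(B+z) = 234×2.4/(2.4+4.4) = 82.588 kPa
Final effective stress: σ'_f = σ'_0 + Δσ = 33.495 + 82.588 = 116.08 kPa.
Normally consolidated clay, so the full stress increment lies on the virgin compression line:
S_c = C_c·H/(1+e₀)·log₁₀(σ'_f/σ'_0) = 0.34×6.4/(1+0.84)×log₁₀(116.08/33.495)
    = 1.1826 × 0.53978 = 0.6383 m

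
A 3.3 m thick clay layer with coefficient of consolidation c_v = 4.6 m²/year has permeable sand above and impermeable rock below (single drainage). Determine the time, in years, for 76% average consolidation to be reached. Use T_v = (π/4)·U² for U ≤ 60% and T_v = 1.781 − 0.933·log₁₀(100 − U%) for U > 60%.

t ≈ 1.17 years

Drainage path length: H_d = H = 3.3 m (single drainage).
U > 60%: T_v = 1.781 − 0.933·log₁₀(100 − 76) = 0.49326.
t = T_v·H_d²/c_v = 0.49326×3.3²/4.6 = 1.168 years.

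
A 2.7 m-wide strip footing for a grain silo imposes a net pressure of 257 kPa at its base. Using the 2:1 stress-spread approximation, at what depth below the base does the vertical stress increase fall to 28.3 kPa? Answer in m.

z ≈ 21.8 m

2:1 spreading — at depth z the loaded area has grown by z in each plan dimension:
qB/(B+z) = Δσ_z ⇒ z = qB/Δσ_z − B = 257×2.7/28.3 − 2.7 = 21.82 m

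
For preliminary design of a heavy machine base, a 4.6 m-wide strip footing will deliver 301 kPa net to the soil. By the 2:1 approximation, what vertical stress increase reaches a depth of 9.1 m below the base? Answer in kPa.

By the 2:1 method the load spreads at 1 horizontal : 2 vertical, so at depth z the loaded area has grown by z in each plan dimension:
Δσ = qB/(B+z) = 301×4.6/(4.6+9.1) = 101.07 kPa

Δσ_z ≈ 101 kPa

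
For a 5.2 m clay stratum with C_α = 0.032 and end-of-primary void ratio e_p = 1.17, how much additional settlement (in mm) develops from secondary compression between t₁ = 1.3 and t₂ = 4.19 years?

S_s ≈ 39 mm

Secondary compression: S_s = C_α·H/(1+e_p)·log₁₀(t₂/t₁)
S_s = 0.032×5.2/(1+1.17)×log₁₀(4.19/1.3)
    = 0.07668 × 0.5083 = 0.03898 m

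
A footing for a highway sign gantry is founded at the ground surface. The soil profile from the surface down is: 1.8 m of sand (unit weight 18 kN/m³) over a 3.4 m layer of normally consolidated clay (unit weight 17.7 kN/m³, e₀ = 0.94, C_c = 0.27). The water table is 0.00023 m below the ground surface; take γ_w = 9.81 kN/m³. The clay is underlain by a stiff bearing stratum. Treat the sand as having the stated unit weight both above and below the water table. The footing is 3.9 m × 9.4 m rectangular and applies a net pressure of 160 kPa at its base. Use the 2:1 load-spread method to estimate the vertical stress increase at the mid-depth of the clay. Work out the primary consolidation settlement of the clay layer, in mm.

Mid-depth of clay below the ground surface: z = 1.8 + 3.4/2 = 3.5 m.
Total vertical stress at mid-clay: σ_v = 18×1.8 + 17.7×1.7 = 62.49 kPa.
Pore pressure: u = 9.81×(3.5 − 0.00023) = 34.335 kPa.
Initial effective stress: σ'_0 = σ_v − u = 62.49 − 34.335 = 28.155 kPa.
Stress increase at mid-clay by the 2:1 spreading method:
Δσ = qBL/((B+z)(L+z)) = 160×3.9×9.4/((3.9+3.5)(9.4+3.5)) = 61.446 kPa
Final effective stress: σ'_f = σ'_0 + Δσ = 28.155 + 61.446 = 89.601 kPa.
Normally consolidated clay, so the full stress increment lies on the virgin compression line:
S_c = C_c·H/(1+e₀)·log₁₀(σ'_f/σ'_0) = 0.27×3.4/(1+0.94)×log₁₀(89.601/28.155)
    = 0.4732 × 0.50276 = 0.2379 m

S_c ≈ 238 mm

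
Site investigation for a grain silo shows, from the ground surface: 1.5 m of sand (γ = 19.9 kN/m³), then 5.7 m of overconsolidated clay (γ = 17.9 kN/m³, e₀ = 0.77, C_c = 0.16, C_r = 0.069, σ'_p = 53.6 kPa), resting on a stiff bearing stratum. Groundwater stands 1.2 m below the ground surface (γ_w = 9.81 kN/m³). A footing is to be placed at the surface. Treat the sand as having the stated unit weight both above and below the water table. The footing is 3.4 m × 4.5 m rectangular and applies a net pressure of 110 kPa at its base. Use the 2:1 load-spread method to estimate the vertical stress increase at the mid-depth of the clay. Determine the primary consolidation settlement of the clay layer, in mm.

S_c ≈ 80.5 mm

Mid-depth of clay below the ground surface: z = 1.5 + 5.7/2 = 4.35 m.
Total vertical stress at mid-clay: σ_v = 19.9×1.5 + 17.9×2.85 = 80.865 kPa.
Pore pressure: u = 9.81×(4.35 − 1.2) = 30.902 kPa.
Initial effective stress: σ'_0 = σ_v − u = 80.865 − 30.902 = 49.963 kPa.
Stress increase at mid-clay by the 2:1 spreading method:
Δσ = qBL/((B+z)(L+z)) = 110×3.4×4.5/((3.4+4.35)(4.5+4.35)) = 24.538 kPa
Final effective stress: σ'_f = 49.963 + 24.538 = 74.501 kPa.
σ'_f = 74.501 > σ'_p = 53.6 kPa, so the stress path crosses the preconsolidation pressure — recompression up to σ'_p, then virgin compression beyond:
S_c = H/(1+e₀)·[C_r·log₁₀(σ'_p/σ'_0) + C_c·log₁₀(σ'_f/σ'_p)]
    = 5.7/1.77 × [0.069×log₁₀(53.6/49.963) + 0.16×log₁₀(74.501/53.6)]
    = 3.2203 × [0.0021056 + 0.02288] = 0.08046 m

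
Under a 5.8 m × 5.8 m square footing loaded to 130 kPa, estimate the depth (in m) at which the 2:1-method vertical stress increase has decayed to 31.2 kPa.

z ≈ 6.04 m

2:1 spreading — at depth z the loaded area has grown by z in each plan dimension:
qB²/(B+z)² = Δσ_z ⇒ z = B(√(q/Δσ_z) − 1) = 5.8×(√(130/31.2) − 1) = 6.039 m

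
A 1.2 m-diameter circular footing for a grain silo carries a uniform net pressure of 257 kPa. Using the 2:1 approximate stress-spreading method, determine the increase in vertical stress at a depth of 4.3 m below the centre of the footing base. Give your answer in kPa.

By the 2:1 method the load spreads at 1 horizontal : 2 vertical, so at depth z the loaded area has grown by z in each plan dimension:
Δσ ≈ qD²/(D+z)² = 257×1.2²/(1.2+4.3)² = 12.234 kPa

Δσ_z ≈ 12.2 kPa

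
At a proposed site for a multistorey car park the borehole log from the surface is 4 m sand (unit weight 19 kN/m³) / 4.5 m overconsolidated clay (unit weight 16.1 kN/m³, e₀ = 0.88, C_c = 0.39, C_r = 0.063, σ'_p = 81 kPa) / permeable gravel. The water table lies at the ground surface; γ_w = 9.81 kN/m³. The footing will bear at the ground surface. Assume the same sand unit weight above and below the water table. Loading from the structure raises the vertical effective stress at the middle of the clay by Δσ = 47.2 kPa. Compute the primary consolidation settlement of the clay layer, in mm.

Mid-depth of clay below the ground surface: z = 4 + 4.5/2 = 6.25 m.
Total vertical stress at mid-clay: σ_v = 19×4 + 16.1×2.25 = 112.22 kPa.
Pore pressure: u = 9.81×(6.25 − 0) = 61.312 kPa.
Initial effective stress: σ'_0 = σ_v − u = 112.22 − 61.312 = 50.908 kPa.
Final effective stress: σ'_f = 50.908 + 47.2 = 98.108 kPa.
σ'_f = 98.108 > σ'_p = 81 kPa, so the stress path crosses the preconsolidation pressure — recompression up to σ'_p, then virgin compression beyond:
S_c = H/(1+e₀)·[C_r·log₁₀(σ'_p/σ'_0) + C_c·log₁₀(σ'_f/σ'_p)]
    = 4.5/1.88 × [0.063×log₁₀(81/50.908) + 0.39×log₁₀(98.108/81)]
    = 2.3936 × [0.012707 + 0.032456] = 0.1081 m

S_c ≈ 108 mm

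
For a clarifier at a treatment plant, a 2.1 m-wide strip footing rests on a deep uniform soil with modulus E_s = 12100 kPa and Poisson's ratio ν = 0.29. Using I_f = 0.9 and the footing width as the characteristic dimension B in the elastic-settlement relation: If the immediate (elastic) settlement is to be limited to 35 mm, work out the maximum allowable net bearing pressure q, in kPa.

S_e = q·B·(1−ν²)/E_s · I_f  ⇒  q = S_e·E_s / (B·(1−ν²)·I_f).
q = 0.035 × 12100 / (2.1 × 0.9159 × 0.9) = 244.6 kPa

q ≈ 245 kPa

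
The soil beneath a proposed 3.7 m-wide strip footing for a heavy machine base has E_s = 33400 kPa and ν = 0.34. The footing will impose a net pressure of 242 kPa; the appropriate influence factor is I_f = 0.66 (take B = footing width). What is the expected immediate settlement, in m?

S_e ≈ 0.0156 m

Immediate (elastic) settlement: S_e = q·B·(1−ν²)/E_s · I_f.
S_e = 242 × 3.7 × (1 − 0.34²) / 33400 × 0.66
    = 242 × 3.7 × 0.8844 / 33400 × 0.66
    = 0.01565 m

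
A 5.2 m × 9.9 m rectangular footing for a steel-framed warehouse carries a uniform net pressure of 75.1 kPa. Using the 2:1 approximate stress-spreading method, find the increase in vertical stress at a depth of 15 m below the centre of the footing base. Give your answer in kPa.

By the 2:1 method the load spreads at 1 horizontal : 2 vertical, so at depth z the loaded area has grown by z in each plan dimension:
Δσ = qBL/((B+z)(L+z)) = 75.1×5.2×9.9/((5.2+15)(9.9+15)) = 7.6865 kPa

Δσ_z ≈ 7.69 kPa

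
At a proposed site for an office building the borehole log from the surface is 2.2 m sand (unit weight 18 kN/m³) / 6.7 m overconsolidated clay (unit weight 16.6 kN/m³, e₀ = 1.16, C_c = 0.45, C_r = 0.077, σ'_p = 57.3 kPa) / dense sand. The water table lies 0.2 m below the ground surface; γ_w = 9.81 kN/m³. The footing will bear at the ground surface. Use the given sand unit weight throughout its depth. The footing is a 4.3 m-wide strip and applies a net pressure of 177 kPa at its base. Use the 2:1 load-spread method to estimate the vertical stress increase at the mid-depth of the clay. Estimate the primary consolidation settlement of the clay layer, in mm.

S_c ≈ 479 mm

Mid-depth of clay below the ground surface: z = 2.2 + 6.7/2 = 5.55 m.
Total vertical stress at mid-clay: σ_v = 18×2.2 + 16.6×3.35 = 95.21 kPa.
Pore pressure: u = 9.81×(5.55 − 0.2) = 52.483 kPa.
Initial effective stress: σ'_0 = σ_v − u = 95.21 − 52.483 = 42.727 kPa.
Stress increase at mid-clay by the 2:1 spreading method:
Δσ = qB/(B+z) = 177×4.3/(4.3+5.55) = 77.269 kPa
Final effective stress: σ'_f = 42.727 + 77.269 = 120 kPa.
σ'_f = 120 > σ'_p = 57.3 kPa, so the stress path crosses the preconsolidation pressure — recompression up to σ'_p, then virgin compression beyond:
S_c = H/(1+e₀)·[C_r·log₁₀(σ'_p/σ'_0) + C_c·log₁₀(σ'_f/σ'_p)]
    = 6.7/2.16 × [0.077×log₁₀(57.3/42.727) + 0.45×log₁₀(120/57.3)]
    = 3.1019 × [0.0098138 + 0.14446] = 0.4785 m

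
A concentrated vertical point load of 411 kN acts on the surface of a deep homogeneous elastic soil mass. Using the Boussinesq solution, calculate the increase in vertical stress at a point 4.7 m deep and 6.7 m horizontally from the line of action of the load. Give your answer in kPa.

Boussinesq vertical stress below a point load on an elastic half-space:
Δσ_z = 3P/(2πz²) · [1 + (r/z)²]^(−5/2)
r/z = 6.7/4.7 = 1.4255; [1+(r/z)²]^(−5/2) = 0.062464.
Δσ_z = 3×411/(2π×4.7²) × 0.062464 = 8.8836 × 0.062464 = 0.5549 kPa

Δσ_z ≈ 0.555 kPa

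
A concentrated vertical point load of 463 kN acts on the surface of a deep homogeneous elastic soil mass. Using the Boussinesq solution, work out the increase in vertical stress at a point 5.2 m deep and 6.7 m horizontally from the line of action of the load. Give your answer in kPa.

Δσ_z ≈ 0.708 kPa

Boussinesq vertical stress below a point load on an elastic half-space:
Δσ_z = 3P/(2πz²) · [1 + (r/z)²]^(−5/2)
r/z = 6.7/5.2 = 1.2885; [1+(r/z)²]^(−5/2) = 0.086645.
Δσ_z = 3×463/(2π×5.2²) × 0.086645 = 8.1755 × 0.086645 = 0.7084 kPa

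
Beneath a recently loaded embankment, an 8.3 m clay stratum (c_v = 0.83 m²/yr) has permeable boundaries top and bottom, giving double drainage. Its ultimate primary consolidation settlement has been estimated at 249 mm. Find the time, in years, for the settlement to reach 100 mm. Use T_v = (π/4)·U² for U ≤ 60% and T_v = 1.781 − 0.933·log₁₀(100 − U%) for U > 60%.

Drainage path length: H_d = H/2 = 4.15 m (double drainage).
U = S(t)/S_ult = 100/249 = 0.4016.
U ≤ 60%: T_v = (π/4)·U² = (π/4)×0.40161² = 0.12668.
t = T_v·H_d²/c_v = 0.12668×4.15²/0.83 = 2.629 years.

t ≈ 2.63 years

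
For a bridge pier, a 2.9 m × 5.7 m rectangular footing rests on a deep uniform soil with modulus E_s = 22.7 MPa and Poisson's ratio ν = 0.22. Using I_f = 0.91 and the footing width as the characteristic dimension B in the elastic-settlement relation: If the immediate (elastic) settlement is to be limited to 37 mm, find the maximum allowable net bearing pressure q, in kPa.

E_s = 22.7 MPa = 22700 kPa.
S_e = q·B·(1−ν²)/E_s · I_f  ⇒  q = S_e·E_s / (B·(1−ν²)·I_f).
q = 0.037 × 22700 / (2.9 × 0.9516 × 0.91) = 334.5 kPa

q ≈ 334 kPa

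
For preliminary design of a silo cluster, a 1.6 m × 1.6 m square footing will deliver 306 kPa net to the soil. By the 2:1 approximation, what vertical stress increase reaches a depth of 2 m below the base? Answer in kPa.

By the 2:1 method the load spreads at 1 horizontal : 2 vertical, so at depth z the loaded area has grown by z in each plan dimension:
Δσ = qBL/((B+z)(L+z)) = 306×1.6×1.6/((1.6+2)(1.6+2)) = 60.444 kPa

Δσ_z ≈ 60.4 kPa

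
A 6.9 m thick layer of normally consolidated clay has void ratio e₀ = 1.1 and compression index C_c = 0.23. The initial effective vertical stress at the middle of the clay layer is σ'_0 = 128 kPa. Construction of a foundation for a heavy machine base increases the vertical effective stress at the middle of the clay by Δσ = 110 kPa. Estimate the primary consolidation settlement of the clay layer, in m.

Final effective stress: σ'_f = σ'_0 + Δσ = 128 + 110 = 238 kPa.
Normally consolidated clay, so the full stress increment lies on the virgin compression line:
S_c = C_c·H/(1+e₀)·log₁₀(σ'_f/σ'_0) = 0.23×6.9/(1+1.1)×log₁₀(238/128)
    = 0.75571 × 0.26937 = 0.2036 m

S_c ≈ 0.204 m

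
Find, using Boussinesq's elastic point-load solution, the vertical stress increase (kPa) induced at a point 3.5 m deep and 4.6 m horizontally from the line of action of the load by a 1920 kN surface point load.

Boussinesq vertical stress below a point load on an elastic half-space:
Δσ_z = 3P/(2πz²) · [1 + (r/z)²]^(−5/2)
r/z = 4.6/3.5 = 1.3143; [1+(r/z)²]^(−5/2) = 0.081405.
Δσ_z = 3×1920/(2π×3.5²) × 0.081405 = 74.835 × 0.081405 = 6.092 kPa

Δσ_z ≈ 6.09 kPa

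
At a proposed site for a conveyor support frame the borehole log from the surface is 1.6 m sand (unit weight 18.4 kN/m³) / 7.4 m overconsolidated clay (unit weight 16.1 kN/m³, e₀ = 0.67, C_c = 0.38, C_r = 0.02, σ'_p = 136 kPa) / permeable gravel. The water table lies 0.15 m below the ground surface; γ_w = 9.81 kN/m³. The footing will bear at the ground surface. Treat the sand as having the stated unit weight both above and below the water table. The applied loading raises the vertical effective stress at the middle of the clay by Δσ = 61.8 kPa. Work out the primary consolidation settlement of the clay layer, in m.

Mid-depth of clay below the ground surface: z = 1.6 + 7.4/2 = 5.3 m.
Total vertical stress at mid-clay: σ_v = 18.4×1.6 + 16.1×3.7 = 89.01 kPa.
Pore pressure: u = 9.81×(5.3 − 0.15) = 50.522 kPa.
Initial effective stress: σ'_0 = σ_v − u = 89.01 − 50.522 = 38.488 kPa.
Final effective stress: σ'_f = 38.488 + 61.8 = 100.29 kPa.
σ'_f = 100.29 ≤ σ'_p = 136 kPa, so the clay remains overconsolidated and only the recompression index applies:
S_c = C_r·H/(1+e₀)·log₁₀(σ'_f/σ'_0) = 0.02×7.4/1.67×log₁₀(100.29/38.488)
    = 0.088622 × 0.41593 = 0.03686 m

S_c ≈ 0.0369 m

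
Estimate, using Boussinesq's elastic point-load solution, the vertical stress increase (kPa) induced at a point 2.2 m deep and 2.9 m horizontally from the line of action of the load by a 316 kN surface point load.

Δσ_z ≈ 2.51 kPa

Boussinesq vertical stress below a point load on an elastic half-space:
Δσ_z = 3P/(2πz²) · [1 + (r/z)²]^(−5/2)
r/z = 2.9/2.2 = 1.3182; [1+(r/z)²]^(−5/2) = 0.080644.
Δσ_z = 3×316/(2π×2.2²) × 0.080644 = 31.173 × 0.080644 = 2.514 kPa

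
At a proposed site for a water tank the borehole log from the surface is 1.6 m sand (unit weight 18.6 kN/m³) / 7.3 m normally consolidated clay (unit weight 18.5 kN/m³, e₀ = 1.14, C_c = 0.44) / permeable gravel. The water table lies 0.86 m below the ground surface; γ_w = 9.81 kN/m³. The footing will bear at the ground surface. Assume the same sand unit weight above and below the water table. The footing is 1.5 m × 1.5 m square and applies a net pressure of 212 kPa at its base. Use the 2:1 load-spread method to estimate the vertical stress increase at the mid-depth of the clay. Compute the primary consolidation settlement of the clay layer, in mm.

Mid-depth of clay below the ground surface: z = 1.6 + 7.3/2 = 5.25 m.
Total vertical stress at mid-clay: σ_v = 18.6×1.6 + 18.5×3.65 = 97.285 kPa.
Pore pressure: u = 9.81×(5.25 − 0.86) = 43.066 kPa.
Initial effective stress: σ'_0 = σ_v − u = 97.285 − 43.066 = 54.219 kPa.
Stress increase at mid-clay by the 2:1 spreading method:
Δσ = qBL/((B+z)(L+z)) = 212×1.5×1.5/((1.5+5.25)(1.5+5.25)) = 10.469 kPa
Final effective stress: σ'_f = σ'_0 + Δσ = 54.219 + 10.469 = 64.688 kPa.
Normally consolidated clay, so the full stress increment lies on the virgin compression line:
S_c = C_c·H/(1+e₀)·log₁₀(σ'_f/σ'_0) = 0.44×7.3/(1+1.14)×log₁₀(64.688/54.219)
    = 1.5009 × 0.076672 = 0.1151 m

S_c ≈ 115 mm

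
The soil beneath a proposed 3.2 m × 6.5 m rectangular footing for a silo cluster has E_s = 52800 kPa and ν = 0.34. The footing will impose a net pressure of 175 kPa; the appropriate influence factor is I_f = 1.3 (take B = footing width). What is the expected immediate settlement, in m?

Immediate (elastic) settlement: S_e = q·B·(1−ν²)/E_s · I_f.
S_e = 175 × 3.2 × (1 − 0.34²) / 52800 × 1.3
    = 175 × 3.2 × 0.8844 / 52800 × 1.3
    = 0.01219 m

S_e ≈ 0.0122 m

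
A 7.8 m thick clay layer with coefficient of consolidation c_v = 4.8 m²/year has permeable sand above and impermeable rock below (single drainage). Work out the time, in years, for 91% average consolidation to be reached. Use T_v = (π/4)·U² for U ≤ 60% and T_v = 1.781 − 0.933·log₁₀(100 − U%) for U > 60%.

t ≈ 11.3 years

Drainage path length: H_d = H = 7.8 m (single drainage).
U > 60%: T_v = 1.781 − 0.933·log₁₀(100 − 91) = 0.89069.
t = T_v·H_d²/c_v = 0.89069×7.8²/4.8 = 11.29 years.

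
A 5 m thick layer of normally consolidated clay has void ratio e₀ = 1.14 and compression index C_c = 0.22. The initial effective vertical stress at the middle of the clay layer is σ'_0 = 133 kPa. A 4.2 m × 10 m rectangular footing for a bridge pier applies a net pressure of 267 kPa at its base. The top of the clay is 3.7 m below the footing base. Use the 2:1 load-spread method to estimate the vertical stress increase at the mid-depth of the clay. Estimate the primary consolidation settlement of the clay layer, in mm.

Mid-depth of clay below the footing base: z = 3.7 + 5/2 = 6.2 m.
Stress increase at mid-clay by the 2:1 spreading method:
Δσ = qBL/((B+z)(L+z)) = 267×4.2×10/((4.2+6.2)(10+6.2)) = 66.56 kPa
Final effective stress: σ'_f = σ'_0 + Δσ = 133 + 66.56 = 199.56 kPa.
Normally consolidated clay, so the full stress increment lies on the virgin compression line:
S_c = C_c·H/(1+e₀)·log₁₀(σ'_f/σ'_0) = 0.22×5/(1+1.14)×log₁₀(199.56/133)
    = 0.51402 × 0.17622 = 0.09058 m

S_c ≈ 90.6 mm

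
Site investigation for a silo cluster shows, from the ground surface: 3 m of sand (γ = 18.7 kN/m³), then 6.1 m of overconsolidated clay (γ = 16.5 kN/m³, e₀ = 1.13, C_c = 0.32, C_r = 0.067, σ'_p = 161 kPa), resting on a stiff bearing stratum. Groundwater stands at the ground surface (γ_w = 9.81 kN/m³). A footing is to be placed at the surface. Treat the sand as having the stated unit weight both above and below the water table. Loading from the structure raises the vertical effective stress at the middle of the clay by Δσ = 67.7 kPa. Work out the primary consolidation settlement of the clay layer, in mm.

S_c ≈ 74.3 mm

Mid-depth of clay below the ground surface: z = 3 + 6.1/2 = 6.05 m.
Total vertical stress at mid-clay: σ_v = 18.7×3 + 16.5×3.05 = 106.42 kPa.
Pore pressure: u = 9.81×(6.05 − 0) = 59.351 kPa.
Initial effective stress: σ'_0 = σ_v − u = 106.42 − 59.351 = 47.069 kPa.
Final effective stress: σ'_f = 47.069 + 67.7 = 114.77 kPa.
σ'_f = 114.77 ≤ σ'_p = 161 kPa, so the clay remains overconsolidated and only the recompression index applies:
S_c = C_r·H/(1+e₀)·log₁₀(σ'_f/σ'_0) = 0.067×6.1/2.13×log₁₀(114.77/47.069)
    = 0.19187 × 0.38709 = 0.07427 m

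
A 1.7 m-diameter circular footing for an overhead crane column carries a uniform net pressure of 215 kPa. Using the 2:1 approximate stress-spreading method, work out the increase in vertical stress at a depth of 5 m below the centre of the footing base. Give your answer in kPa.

Δσ_z ≈ 13.8 kPa

By the 2:1 method the load spreads at 1 horizontal : 2 vertical, so at depth z the loaded area has grown by z in each plan dimension:
Δσ ≈ qD²/(D+z)² = 215×1.7²/(1.7+5)² = 13.842 kPa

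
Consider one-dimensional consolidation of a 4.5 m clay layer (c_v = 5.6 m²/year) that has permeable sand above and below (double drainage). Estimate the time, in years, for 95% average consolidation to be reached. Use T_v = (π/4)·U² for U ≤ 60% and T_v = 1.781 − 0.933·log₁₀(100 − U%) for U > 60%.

Drainage path length: H_d = H/2 = 2.25 m (double drainage).
U > 60%: T_v = 1.781 − 0.933·log₁₀(100 − 95) = 1.1289.
t = T_v·H_d²/c_v = 1.1289×2.25²/5.6 = 1.021 years.

t ≈ 1.02 years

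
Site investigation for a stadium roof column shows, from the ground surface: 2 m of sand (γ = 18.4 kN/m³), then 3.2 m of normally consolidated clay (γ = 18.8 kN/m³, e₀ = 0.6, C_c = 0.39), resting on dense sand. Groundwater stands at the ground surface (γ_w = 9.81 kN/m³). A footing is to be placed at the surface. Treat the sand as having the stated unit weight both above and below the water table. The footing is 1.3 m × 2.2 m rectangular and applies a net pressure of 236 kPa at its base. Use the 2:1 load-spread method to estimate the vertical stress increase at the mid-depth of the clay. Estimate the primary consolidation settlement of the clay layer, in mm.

Mid-depth of clay below the ground surface: z = 2 + 3.2/2 = 3.6 m.
Total vertical stress at mid-clay: σ_v = 18.4×2 + 18.8×1.6 = 66.88 kPa.
Pore pressure: u = 9.81×(3.6 − 0) = 35.316 kPa.
Initial effective stress: σ'_0 = σ_v − u = 66.88 − 35.316 = 31.564 kPa.
Stress increase at mid-clay by the 2:1 spreading method:
Δσ = qBL/((B+z)(L+z)) = 236×1.3×2.2/((1.3+3.6)(2.2+3.6)) = 23.749 kPa
Final effective stress: σ'_f = σ'_0 + Δσ = 31.564 + 23.749 = 55.313 kPa.
Normally consolidated clay, so the full stress increment lies on the virgin compression line:
S_c = C_c·H/(1+e₀)·log₁₀(σ'_f/σ'_0) = 0.39×3.2/(1+0.6)×log₁₀(55.313/31.564)
    = 0.78 × 0.24364 = 0.19 m

S_c ≈ 190 mm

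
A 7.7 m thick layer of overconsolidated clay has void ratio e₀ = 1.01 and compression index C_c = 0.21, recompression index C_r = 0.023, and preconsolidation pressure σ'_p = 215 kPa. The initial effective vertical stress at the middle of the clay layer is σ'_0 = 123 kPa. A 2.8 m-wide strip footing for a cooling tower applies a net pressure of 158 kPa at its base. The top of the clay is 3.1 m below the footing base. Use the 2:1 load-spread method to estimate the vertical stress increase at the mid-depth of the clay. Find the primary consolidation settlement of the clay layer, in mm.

S_c ≈ 12 mm

Mid-depth of clay below the footing base: z = 3.1 + 7.7/2 = 6.95 m.
Stress increase at mid-clay by the 2:1 spreading method:
Δσ = qB/(B+z) = 158×2.8/(2.8+6.95) = 45.374 kPa
Final effective stress: σ'_f = 123 + 45.374 = 168.37 kPa.
σ'_f = 168.37 ≤ σ'_p = 215 kPa, so the clay remains overconsolidated and only the recompression index applies:
S_c = C_r·H/(1+e₀)·log₁₀(σ'_f/σ'_0) = 0.023×7.7/2.01×log₁₀(168.37/123)
    = 0.088108 × 0.13636 = 0.01201 m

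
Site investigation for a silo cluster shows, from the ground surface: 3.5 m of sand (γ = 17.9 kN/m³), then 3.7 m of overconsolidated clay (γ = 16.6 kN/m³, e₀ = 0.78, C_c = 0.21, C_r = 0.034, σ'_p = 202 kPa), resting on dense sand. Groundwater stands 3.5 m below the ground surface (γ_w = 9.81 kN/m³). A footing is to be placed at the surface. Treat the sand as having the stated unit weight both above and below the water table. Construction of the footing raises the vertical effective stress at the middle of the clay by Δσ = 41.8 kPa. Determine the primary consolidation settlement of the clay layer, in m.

S_c ≈ 0.0136 m

Mid-depth of clay below the ground surface: z = 3.5 + 3.7/2 = 5.35 m.
Total vertical stress at mid-clay: σ_v = 17.9×3.5 + 16.6×1.85 = 93.36 kPa.
Pore pressure: u = 9.81×(5.35 − 3.5) = 18.149 kPa.
Initial effective stress: σ'_0 = σ_v − u = 93.36 − 18.149 = 75.211 kPa.
Final effective stress: σ'_f = 75.211 + 41.8 = 117.01 kPa.
σ'_f = 117.01 ≤ σ'_p = 202 kPa, so the clay remains overconsolidated and only the recompression index applies:
S_c = C_r·H/(1+e₀)·log₁₀(σ'_f/σ'_0) = 0.034×3.7/1.78×log₁₀(117.01/75.211)
    = 0.070676 × 0.19194 = 0.01357 m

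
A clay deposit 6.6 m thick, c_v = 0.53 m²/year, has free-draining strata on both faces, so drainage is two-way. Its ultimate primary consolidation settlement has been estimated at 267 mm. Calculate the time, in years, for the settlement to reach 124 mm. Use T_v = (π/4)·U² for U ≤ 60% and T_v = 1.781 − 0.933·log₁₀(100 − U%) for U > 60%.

Drainage path length: H_d = H/2 = 3.3 m (double drainage).
U = S(t)/S_ult = 124/267 = 0.4644.
U ≤ 60%: T_v = (π/4)·U² = (π/4)×0.46442² = 0.1694.
t = T_v·H_d²/c_v = 0.1694×3.3²/0.53 = 3.481 years.

t ≈ 3.48 years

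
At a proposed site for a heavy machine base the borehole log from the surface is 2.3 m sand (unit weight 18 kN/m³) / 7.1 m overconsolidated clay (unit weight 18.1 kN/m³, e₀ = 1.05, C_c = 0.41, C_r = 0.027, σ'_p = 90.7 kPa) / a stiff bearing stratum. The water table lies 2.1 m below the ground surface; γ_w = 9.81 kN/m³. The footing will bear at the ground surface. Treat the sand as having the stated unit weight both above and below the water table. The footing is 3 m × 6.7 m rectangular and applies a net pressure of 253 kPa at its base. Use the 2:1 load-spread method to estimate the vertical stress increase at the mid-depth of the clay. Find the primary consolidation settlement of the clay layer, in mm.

S_c ≈ 156 mm

Mid-depth of clay below the ground surface: z = 2.3 + 7.1/2 = 5.85 m.
Total vertical stress at mid-clay: σ_v = 18×2.3 + 18.1×3.55 = 105.66 kPa.
Pore pressure: u = 9.81×(5.85 − 2.1) = 36.788 kPa.
Initial effective stress: σ'_0 = σ_v − u = 105.66 − 36.788 = 68.872 kPa.
Stress increase at mid-clay by the 2:1 spreading method:
Δσ = qBL/((B+z)(L+z)) = 253×3×6.7/((3+5.85)(6.7+5.85)) = 45.786 kPa
Final effective stress: σ'_f = 68.872 + 45.786 = 114.66 kPa.
σ'_f = 114.66 > σ'_p = 90.7 kPa, so the stress path crosses the preconsolidation pressure — recompression up to σ'_p, then virgin compression beyond:
S_c = H/(1+e₀)·[C_r·log₁₀(σ'_p/σ'_0) + C_c·log₁₀(σ'_f/σ'_p)]
    = 7.1/2.05 × [0.027×log₁₀(90.7/68.872) + 0.41×log₁₀(114.66/90.7)]
    = 3.4634 × [0.0032282 + 0.04174] = 0.1557 m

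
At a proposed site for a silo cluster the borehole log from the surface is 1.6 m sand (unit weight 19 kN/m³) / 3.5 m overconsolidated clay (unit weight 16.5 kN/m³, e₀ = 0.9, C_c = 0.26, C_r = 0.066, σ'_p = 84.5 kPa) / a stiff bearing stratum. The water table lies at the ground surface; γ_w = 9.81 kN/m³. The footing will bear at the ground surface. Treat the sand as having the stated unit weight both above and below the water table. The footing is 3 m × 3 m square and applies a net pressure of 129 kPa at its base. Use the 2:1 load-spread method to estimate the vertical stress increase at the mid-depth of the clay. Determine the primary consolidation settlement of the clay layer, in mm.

S_c ≈ 38.9 mm

Mid-depth of clay below the ground surface: z = 1.6 + 3.5/2 = 3.35 m.
Total vertical stress at mid-clay: σ_v = 19×1.6 + 16.5×1.75 = 59.275 kPa.
Pore pressure: u = 9.81×(3.35 − 0) = 32.864 kPa.
Initial effective stress: σ'_0 = σ_v − u = 59.275 − 32.864 = 26.411 kPa.
Stress increase at mid-clay by the 2:1 spreading method:
Δσ = qBL/((B+z)(L+z)) = 129×3×3/((3+3.35)(3+3.35)) = 28.793 kPa
Final effective stress: σ'_f = 26.411 + 28.793 = 55.204 kPa.
σ'_f = 55.204 ≤ σ'_p = 84.5 kPa, so the clay remains overconsolidated and only the recompression index applies:
S_c = C_r·H/(1+e₀)·log₁₀(σ'_f/σ'_0) = 0.066×3.5/1.9×log₁₀(55.204/26.411)
    = 0.12158 × 0.32019 = 0.03893 m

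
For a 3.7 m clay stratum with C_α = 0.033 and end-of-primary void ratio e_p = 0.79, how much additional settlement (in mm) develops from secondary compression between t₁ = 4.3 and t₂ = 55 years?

Secondary compression: S_s = C_α·H/(1+e_p)·log₁₀(t₂/t₁)
S_s = 0.033×3.7/(1+0.79)×log₁₀(55/4.3)
    = 0.06821 × 1.107 = 0.0755 m

S_s ≈ 75.5 mm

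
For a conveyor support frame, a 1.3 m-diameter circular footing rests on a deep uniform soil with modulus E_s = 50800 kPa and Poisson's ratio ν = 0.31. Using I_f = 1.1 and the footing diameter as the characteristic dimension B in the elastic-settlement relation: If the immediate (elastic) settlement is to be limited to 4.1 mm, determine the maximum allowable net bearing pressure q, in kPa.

S_e = q·B·(1−ν²)/E_s · I_f  ⇒  q = S_e·E_s / (B·(1−ν²)·I_f).
q = 0.0041 × 50800 / (1.3 × 0.9039 × 1.1) = 161.1 kPa

q ≈ 161 kPa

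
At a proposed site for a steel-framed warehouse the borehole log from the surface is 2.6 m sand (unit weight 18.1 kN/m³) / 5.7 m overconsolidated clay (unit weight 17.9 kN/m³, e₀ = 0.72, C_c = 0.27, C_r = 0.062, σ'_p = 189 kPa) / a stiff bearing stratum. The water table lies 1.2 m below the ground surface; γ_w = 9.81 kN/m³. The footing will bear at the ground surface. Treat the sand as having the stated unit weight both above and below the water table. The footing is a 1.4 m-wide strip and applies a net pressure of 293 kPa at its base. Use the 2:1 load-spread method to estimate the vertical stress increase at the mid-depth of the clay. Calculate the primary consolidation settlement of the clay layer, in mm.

S_c ≈ 64.6 mm

Mid-depth of clay below the ground surface: z = 2.6 + 5.7/2 = 5.45 m.
Total vertical stress at mid-clay: σ_v = 18.1×2.6 + 17.9×2.85 = 98.075 kPa.
Pore pressure: u = 9.81×(5.45 − 1.2) = 41.693 kPa.
Initial effective stress: σ'_0 = σ_v − u = 98.075 − 41.693 = 56.382 kPa.
Stress increase at mid-clay by the 2:1 spreading method:
Δσ = qB/(B+z) = 293×1.4/(1.4+5.45) = 59.883 kPa
Final effective stress: σ'_f = 56.382 + 59.883 = 116.27 kPa.
σ'_f = 116.27 ≤ σ'_p = 189 kPa, so the clay remains overconsolidated and only the recompression index applies:
S_c = C_r·H/(1+e₀)·log₁₀(σ'_f/σ'_0) = 0.062×5.7/1.72×log₁₀(116.27/56.382)
    = 0.20547 × 0.31433 = 0.06458 m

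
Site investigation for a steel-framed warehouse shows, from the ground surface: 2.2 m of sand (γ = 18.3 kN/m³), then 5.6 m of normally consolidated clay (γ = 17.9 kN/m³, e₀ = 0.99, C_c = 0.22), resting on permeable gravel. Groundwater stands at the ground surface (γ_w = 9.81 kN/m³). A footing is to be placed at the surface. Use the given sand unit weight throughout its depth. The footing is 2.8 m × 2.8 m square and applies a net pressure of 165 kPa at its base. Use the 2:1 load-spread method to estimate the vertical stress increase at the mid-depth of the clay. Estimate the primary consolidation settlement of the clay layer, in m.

S_c ≈ 0.112 m

Mid-depth of clay below the ground surface: z = 2.2 + 5.6/2 = 5 m.
Total vertical stress at mid-clay: σ_v = 18.3×2.2 + 17.9×2.8 = 90.38 kPa.
Pore pressure: u = 9.81×(5 − 0) = 49.05 kPa.
Initial effective stress: σ'_0 = σ_v − u = 90.38 − 49.05 = 41.33 kPa.
Stress increase at mid-clay by the 2:1 spreading method:
Δσ = qBL/((B+z)(L+z)) = 165×2.8×2.8/((2.8+5)(2.8+5)) = 21.262 kPa
Final effective stress: σ'_f = σ'_0 + Δσ = 41.33 + 21.262 = 62.592 kPa.
Normally consolidated clay, so the full stress increment lies on the virgin compression line:
S_c = C_c·H/(1+e₀)·log₁₀(σ'_f/σ'_0) = 0.22×5.6/(1+0.99)×log₁₀(62.592/41.33)
    = 0.6191 × 0.18025 = 0.1116 m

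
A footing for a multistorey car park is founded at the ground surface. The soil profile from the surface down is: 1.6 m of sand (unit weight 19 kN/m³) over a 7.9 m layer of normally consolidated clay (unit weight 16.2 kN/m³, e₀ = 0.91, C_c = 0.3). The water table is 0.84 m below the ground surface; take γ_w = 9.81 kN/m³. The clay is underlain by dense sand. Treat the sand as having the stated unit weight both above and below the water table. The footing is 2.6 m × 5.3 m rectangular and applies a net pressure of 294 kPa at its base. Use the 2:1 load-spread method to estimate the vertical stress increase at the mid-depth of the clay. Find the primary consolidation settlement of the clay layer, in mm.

S_c ≈ 360 mm

Mid-depth of clay below the ground surface: z = 1.6 + 7.9/2 = 5.55 m.
Total vertical stress at mid-clay: σ_v = 19×1.6 + 16.2×3.95 = 94.39 kPa.
Pore pressure: u = 9.81×(5.55 − 0.84) = 46.205 kPa.
Initial effective stress: σ'_0 = σ_v − u = 94.39 − 46.205 = 48.185 kPa.
Stress increase at mid-clay by the 2:1 spreading method:
Δσ = qBL/((B+z)(L+z)) = 294×2.6×5.3/((2.6+5.55)(5.3+5.55)) = 45.815 kPa
Final effective stress: σ'_f = σ'_0 + Δσ = 48.185 + 45.815 = 94 kPa.
Normally consolidated clay, so the full stress increment lies on the virgin compression line:
S_c = C_c·H/(1+e₀)·log₁₀(σ'_f/σ'_0) = 0.3×7.9/(1+0.91)×log₁₀(94/48.185)
    = 1.2408 × 0.29022 = 0.3601 m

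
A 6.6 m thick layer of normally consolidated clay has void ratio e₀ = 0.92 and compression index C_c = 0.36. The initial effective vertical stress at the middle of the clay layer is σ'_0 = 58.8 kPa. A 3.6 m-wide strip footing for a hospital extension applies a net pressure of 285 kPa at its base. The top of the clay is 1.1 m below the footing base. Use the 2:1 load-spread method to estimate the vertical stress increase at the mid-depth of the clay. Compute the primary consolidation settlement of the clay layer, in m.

Mid-depth of clay below the footing base: z = 1.1 + 6.6/2 = 4.4 m.
Stress increase at mid-clay by the 2:1 spreading method:
Δσ = qB/(B+z) = 285×3.6/(3.6+4.4) = 128.25 kPa
Final effective stress: σ'_f = σ'_0 + Δσ = 58.8 + 128.25 = 187.05 kPa.
Normally consolidated clay, so the full stress increment lies on the virgin compression line:
S_c = C_c·H/(1+e₀)·log₁₀(σ'_f/σ'_0) = 0.36×6.6/(1+0.92)×log₁₀(187.05/58.8)
    = 1.2375 × 0.50258 = 0.6219 m

S_c ≈ 0.622 m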